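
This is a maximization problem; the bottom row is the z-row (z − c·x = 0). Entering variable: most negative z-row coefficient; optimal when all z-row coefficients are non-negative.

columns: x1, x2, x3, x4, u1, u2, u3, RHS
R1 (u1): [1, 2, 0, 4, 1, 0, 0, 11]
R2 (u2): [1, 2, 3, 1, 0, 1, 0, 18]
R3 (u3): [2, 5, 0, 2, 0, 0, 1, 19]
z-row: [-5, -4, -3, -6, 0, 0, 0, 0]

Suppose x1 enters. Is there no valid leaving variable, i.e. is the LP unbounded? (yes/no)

no

Column x1 has positive entries in row(s) 1, 2, 3, so the ratio test bounds it — not unbounded.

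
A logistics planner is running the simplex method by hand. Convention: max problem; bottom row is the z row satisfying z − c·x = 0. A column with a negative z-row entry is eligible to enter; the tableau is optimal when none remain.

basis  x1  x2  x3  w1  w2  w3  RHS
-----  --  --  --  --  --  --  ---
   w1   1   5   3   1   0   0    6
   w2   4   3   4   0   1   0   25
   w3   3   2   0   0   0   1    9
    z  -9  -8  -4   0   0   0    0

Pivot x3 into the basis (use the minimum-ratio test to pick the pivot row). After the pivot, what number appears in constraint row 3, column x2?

Ratio test on column x3 — row 1: 6/3 = 2; row 2: 25/4 = 25/4; row 3: entry 0 ≤ 0. Minimum is 2 at row 1 (w1 leaves); pivot element 3.
Divide row 1 by 3; eliminate column x3 from the other rows.
Row 3 update in column x2: 2 − 0·(5/3) = 2.

2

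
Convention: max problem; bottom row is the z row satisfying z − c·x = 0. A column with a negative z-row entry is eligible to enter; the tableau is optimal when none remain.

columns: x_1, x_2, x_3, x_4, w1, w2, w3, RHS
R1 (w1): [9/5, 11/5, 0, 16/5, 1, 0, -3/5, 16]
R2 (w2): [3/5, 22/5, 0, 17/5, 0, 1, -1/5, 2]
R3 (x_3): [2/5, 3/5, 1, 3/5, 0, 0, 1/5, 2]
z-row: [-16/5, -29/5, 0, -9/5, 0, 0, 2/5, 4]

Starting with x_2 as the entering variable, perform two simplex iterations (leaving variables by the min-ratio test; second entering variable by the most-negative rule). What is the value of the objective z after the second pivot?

Ratio test on column x_2 — row 1: 16/(11/5) = 80/11; row 2: 2/(22/5) = 5/11; row 3: 2/(3/5) = 10/3. Minimum is 5/11 at row 2 (w2 leaves); pivot element 22/5.
Pivot on row 2; the z-row RHS becomes 4 − (-29/5)·(5/11) = 73/11.
Next entering variable (most negative z-row entry -53/22): x_1.
Ratio test on column x_1 — row 1: 15/(3/2) = 10; row 2: (5/11)/(3/22) = 10/3; row 3: (19/11)/(7/22) = 38/7. Minimum is 10/3 at row 2 (x_2 leaves); pivot element 3/22.
After the second pivot the z-row RHS is 73/11 − (-53/22)·(10/3) = 44/3.

44/3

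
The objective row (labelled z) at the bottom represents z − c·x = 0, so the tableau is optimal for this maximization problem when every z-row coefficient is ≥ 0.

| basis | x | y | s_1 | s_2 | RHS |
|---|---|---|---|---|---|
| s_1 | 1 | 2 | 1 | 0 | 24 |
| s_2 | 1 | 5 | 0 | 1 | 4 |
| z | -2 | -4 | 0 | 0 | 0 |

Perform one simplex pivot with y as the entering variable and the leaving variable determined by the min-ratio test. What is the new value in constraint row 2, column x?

Ratio test on column y — row 1: 24/2 = 12; row 2: 4/5 = 4/5. Minimum is 4/5 at row 2 (s_2 leaves); pivot element 5.
Divide row 2 by 5; eliminate column y from the other rows.
In the new row 2, the x entry is the old entry divided by the pivot: 1/5 = 1/5.

1/5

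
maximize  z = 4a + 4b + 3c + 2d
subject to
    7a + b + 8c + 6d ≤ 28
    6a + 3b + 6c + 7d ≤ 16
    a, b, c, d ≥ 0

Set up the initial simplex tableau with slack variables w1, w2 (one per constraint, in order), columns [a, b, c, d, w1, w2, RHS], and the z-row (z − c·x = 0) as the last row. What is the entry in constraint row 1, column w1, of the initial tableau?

1

Slack w1 belongs to constraint 1; its column is the unit vector e_1, so the entry in row 1 is 1.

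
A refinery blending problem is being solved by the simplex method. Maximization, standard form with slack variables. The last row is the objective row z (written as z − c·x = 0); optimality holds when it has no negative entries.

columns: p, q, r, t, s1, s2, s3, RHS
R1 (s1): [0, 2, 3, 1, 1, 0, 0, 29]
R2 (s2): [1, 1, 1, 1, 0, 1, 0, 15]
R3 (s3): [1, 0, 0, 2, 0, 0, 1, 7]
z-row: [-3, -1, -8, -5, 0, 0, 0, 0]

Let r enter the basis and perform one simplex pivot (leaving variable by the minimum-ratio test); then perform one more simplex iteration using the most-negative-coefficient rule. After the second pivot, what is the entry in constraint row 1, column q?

2/3

Ratio test on column r — row 1: 29/3 = 29/3; row 2: 15/1 = 15; row 3: entry 0 ≤ 0. Minimum is 29/3 at row 1 (s1 leaves); pivot element 3.
Divide row 1 by 3; eliminate column r from the other rows.
Second iteration: most negative z-row entry is -3 in column p, so p enters.
Ratio test on column p — row 1: entry 0 ≤ 0; row 2: (16/3)/1 = 16/3; row 3: 7/1 = 7. Minimum is 16/3 at row 2 (s2 leaves); pivot element 1.
Divide row 2 by 1; eliminate column p from the other rows.
After both pivots, the entry at constraint row 1, column q is 2/3.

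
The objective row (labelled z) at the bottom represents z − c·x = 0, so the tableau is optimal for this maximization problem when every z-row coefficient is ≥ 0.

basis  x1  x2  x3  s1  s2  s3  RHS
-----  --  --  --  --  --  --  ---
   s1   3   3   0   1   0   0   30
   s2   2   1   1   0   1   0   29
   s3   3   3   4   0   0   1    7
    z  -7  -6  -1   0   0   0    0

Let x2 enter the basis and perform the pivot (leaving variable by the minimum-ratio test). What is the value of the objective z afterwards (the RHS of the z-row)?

14

Ratio test on column x2 — row 1: 30/3 = 10; row 2: 29/1 = 29; row 3: 7/3 = 7/3. Minimum is 7/3 at row 3 (s3 leaves); pivot element 3.
Pivot on row 3; the z-row RHS becomes 0 − (-6)·(7/3) = 14.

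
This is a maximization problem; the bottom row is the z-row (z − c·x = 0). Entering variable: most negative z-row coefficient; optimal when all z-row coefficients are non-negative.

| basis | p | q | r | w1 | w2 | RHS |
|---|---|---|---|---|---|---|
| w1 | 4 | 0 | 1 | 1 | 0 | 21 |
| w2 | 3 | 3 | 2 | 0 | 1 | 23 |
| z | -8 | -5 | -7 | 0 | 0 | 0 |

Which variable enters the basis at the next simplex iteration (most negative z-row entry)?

p

Negative z-row entries: p: -8, q: -5, r: -7.
The most negative is -8 in column p, so p enters.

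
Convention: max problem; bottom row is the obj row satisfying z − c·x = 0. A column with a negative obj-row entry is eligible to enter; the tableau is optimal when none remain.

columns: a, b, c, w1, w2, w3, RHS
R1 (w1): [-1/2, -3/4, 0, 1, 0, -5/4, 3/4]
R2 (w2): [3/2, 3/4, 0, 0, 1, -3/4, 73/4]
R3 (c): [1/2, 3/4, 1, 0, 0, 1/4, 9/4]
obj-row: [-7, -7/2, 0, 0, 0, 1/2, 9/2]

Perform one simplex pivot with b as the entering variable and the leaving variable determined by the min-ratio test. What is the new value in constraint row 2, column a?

Ratio test on column b — row 1: entry -3/4 ≤ 0; row 2: (73/4)/(3/4) = 73/3; row 3: (9/4)/(3/4) = 3. Minimum is 3 at row 3 (c leaves); pivot element 3/4.
Divide row 3 by 3/4; eliminate column b from the other rows.
Row 2 update in column a: 3/2 − (3/4)·(2/3) = 1.

1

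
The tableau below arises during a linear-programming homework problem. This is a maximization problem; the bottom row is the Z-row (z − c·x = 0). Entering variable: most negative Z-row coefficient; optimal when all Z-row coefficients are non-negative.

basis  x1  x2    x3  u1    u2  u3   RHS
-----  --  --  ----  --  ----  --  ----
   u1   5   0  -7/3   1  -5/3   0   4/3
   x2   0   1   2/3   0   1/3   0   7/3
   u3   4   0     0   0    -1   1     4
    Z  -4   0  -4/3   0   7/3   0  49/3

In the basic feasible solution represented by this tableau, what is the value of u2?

u2 is not in the basis, so in the current basic feasible solution u2 = 0.

0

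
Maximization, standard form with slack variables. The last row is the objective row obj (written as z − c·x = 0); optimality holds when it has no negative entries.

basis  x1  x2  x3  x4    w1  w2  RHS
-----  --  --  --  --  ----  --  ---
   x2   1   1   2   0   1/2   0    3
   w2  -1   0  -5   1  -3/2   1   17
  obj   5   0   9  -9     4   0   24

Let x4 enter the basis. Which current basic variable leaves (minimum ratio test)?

w2

Column x4 entries and ratios — x2: 0 ≤ 0, skip; w2: 17/1 = 17.
Smallest ratio is 17 in the row of w2, so w2 leaves.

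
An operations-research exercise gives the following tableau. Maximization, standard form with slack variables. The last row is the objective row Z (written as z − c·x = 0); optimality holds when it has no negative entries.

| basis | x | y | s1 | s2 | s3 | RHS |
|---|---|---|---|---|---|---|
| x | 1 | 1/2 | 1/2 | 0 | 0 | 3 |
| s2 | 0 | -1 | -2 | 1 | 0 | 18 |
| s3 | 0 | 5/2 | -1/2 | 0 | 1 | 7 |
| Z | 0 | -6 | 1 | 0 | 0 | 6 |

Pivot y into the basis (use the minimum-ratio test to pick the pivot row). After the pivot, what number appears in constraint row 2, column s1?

-11/5

Ratio test on column y — row 1: 3/(1/2) = 6; row 2: entry -1 ≤ 0; row 3: 7/(5/2) = 14/5. Minimum is 14/5 at row 3 (s3 leaves); pivot element 5/2.
Divide row 3 by 5/2; eliminate column y from the other rows.
Row 2 update in column s1: -2 − (-1)·(-1/5) = -11/5.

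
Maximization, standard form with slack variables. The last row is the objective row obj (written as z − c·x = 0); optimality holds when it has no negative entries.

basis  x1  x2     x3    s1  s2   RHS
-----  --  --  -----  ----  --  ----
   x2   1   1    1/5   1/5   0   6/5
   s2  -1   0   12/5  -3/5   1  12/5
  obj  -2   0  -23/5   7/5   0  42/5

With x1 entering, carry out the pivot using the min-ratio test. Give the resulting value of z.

54/5

Ratio test on column x1 — row 1: (6/5)/1 = 6/5; row 2: entry -1 ≤ 0. Minimum is 6/5 at row 1 (x2 leaves); pivot element 1.
Pivot on row 1; the obj-row RHS becomes 42/5 − (-2)·(6/5) = 54/5.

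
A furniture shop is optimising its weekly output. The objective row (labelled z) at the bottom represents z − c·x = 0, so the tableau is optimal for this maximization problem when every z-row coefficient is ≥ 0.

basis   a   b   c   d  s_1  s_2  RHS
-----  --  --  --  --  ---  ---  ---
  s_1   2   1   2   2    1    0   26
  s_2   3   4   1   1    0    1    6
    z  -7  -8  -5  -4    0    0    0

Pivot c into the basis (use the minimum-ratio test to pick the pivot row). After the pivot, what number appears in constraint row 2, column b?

Ratio test on column c — row 1: 26/2 = 13; row 2: 6/1 = 6. Minimum is 6 at row 2 (s_2 leaves); pivot element 1.
Divide row 2 by 1; eliminate column c from the other rows.
In the new row 2, the b entry is the old entry divided by the pivot: 4/1 = 4.

4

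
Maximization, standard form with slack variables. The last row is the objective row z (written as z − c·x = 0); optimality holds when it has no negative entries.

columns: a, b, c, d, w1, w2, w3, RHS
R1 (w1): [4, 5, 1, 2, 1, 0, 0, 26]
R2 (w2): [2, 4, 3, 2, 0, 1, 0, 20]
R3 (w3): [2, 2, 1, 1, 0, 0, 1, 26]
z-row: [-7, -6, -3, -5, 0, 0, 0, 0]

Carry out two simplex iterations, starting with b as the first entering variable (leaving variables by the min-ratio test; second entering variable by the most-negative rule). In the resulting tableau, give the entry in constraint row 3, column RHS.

46/3

Ratio test on column b — row 1: 26/5 = 26/5; row 2: 20/4 = 5; row 3: 26/2 = 13. Minimum is 5 at row 2 (w2 leaves); pivot element 4.
Divide row 2 by 4; eliminate column b from the other rows.
Second iteration: most negative z-row entry is -4 in column a, so a enters.
Ratio test on column a — row 1: 1/(3/2) = 2/3; row 2: 5/(1/2) = 10; row 3: 16/1 = 16. Minimum is 2/3 at row 1 (w1 leaves); pivot element 3/2.
Divide row 1 by 3/2; eliminate column a from the other rows.
After both pivots, the entry at constraint row 3, column RHS is 46/3.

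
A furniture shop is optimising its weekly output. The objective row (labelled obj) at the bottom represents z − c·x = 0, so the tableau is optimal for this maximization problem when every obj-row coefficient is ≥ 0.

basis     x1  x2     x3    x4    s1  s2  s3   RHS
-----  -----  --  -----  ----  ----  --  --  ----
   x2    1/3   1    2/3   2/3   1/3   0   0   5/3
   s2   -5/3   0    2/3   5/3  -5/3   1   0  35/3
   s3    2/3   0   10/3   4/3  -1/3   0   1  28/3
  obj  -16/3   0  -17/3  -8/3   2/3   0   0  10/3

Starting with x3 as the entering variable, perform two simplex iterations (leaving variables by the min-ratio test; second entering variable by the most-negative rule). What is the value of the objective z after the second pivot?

30

Ratio test on column x3 — row 1: (5/3)/(2/3) = 5/2; row 2: (35/3)/(2/3) = 35/2; row 3: (28/3)/(10/3) = 14/5. Minimum is 5/2 at row 1 (x2 leaves); pivot element 2/3.
Pivot on row 1; the obj-row RHS becomes 10/3 − (-17/3)·(5/2) = 35/2.
Next entering variable (most negative obj-row entry -5/2): x1.
Ratio test on column x1 — row 1: (5/2)/(1/2) = 5; row 2: entry -2 ≤ 0; row 3: entry -1 ≤ 0. Minimum is 5 at row 1 (x3 leaves); pivot element 1/2.
After the second pivot the obj-row RHS is 35/2 − (-5/2)·5 = 30.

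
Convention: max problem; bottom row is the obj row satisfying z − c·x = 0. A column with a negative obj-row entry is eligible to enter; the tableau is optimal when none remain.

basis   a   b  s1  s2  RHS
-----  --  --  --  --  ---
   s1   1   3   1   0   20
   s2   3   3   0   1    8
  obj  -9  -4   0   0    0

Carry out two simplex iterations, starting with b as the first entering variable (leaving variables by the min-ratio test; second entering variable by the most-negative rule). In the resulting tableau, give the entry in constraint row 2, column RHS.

8/3

Ratio test on column b — row 1: 20/3 = 20/3; row 2: 8/3 = 8/3. Minimum is 8/3 at row 2 (s2 leaves); pivot element 3.
Divide row 2 by 3; eliminate column b from the other rows.
Second iteration: most negative obj-row entry is -5 in column a, so a enters.
Ratio test on column a — row 1: entry -2 ≤ 0; row 2: (8/3)/1 = 8/3. Minimum is 8/3 at row 2 (b leaves); pivot element 1.
Divide row 2 by 1; eliminate column a from the other rows.
After both pivots, the entry at constraint row 2, column RHS is 8/3.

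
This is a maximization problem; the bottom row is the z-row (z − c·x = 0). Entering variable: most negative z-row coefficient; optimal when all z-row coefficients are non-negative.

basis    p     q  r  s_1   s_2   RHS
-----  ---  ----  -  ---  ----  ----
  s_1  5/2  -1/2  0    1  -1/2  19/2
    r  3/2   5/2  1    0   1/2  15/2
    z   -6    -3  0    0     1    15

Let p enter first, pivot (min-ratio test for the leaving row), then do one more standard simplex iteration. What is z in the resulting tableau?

Ratio test on column p — row 1: (19/2)/(5/2) = 19/5; row 2: (15/2)/(3/2) = 5. Minimum is 19/5 at row 1 (s_1 leaves); pivot element 5/2.
Pivot on row 1; the z-row RHS becomes 15 − (-6)·(19/5) = 189/5.
Next entering variable (most negative z-row entry -21/5): q.
Ratio test on column q — row 1: entry -1/5 ≤ 0; row 2: (9/5)/(14/5) = 9/14. Minimum is 9/14 at row 2 (r leaves); pivot element 14/5.
After the second pivot the z-row RHS is 189/5 − (-21/5)·(9/14) = 81/2.

81/2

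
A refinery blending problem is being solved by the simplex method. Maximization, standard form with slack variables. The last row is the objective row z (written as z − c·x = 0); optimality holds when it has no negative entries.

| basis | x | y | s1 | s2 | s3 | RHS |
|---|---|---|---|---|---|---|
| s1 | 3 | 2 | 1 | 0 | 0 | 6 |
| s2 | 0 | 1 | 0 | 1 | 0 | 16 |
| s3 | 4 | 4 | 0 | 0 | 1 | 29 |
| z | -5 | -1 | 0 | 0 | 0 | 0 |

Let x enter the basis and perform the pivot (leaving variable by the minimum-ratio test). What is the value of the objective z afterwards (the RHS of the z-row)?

Ratio test on column x — row 1: 6/3 = 2; row 2: entry 0 ≤ 0; row 3: 29/4 = 29/4. Minimum is 2 at row 1 (s1 leaves); pivot element 3.
Pivot on row 1; the z-row RHS becomes 0 − (-5)·2 = 10.

10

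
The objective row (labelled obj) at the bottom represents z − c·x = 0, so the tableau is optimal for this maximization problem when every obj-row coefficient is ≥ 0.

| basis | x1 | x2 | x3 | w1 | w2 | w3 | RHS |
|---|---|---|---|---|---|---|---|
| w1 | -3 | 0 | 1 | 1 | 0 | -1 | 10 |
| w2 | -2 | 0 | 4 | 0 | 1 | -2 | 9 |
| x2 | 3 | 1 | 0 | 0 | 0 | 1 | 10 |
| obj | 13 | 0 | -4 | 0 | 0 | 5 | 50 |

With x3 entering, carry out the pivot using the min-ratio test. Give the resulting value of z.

Ratio test on column x3 — row 1: 10/1 = 10; row 2: 9/4 = 9/4; row 3: entry 0 ≤ 0. Minimum is 9/4 at row 2 (w2 leaves); pivot element 4.
Pivot on row 2; the obj-row RHS becomes 50 − (-4)·(9/4) = 59.

59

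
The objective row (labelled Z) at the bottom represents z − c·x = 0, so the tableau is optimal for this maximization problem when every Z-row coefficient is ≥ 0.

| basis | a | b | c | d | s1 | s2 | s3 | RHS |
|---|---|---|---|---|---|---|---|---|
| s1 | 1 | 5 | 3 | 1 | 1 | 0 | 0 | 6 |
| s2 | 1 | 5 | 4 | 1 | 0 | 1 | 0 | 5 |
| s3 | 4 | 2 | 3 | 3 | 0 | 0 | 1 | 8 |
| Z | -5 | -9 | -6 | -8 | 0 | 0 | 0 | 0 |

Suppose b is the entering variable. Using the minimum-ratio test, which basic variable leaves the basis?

Column b entries and ratios — s1: 6/5 = 6/5; s2: 5/5 = 1; s3: 8/2 = 4.
Smallest ratio is 1 in the row of s2, so s2 leaves.

s2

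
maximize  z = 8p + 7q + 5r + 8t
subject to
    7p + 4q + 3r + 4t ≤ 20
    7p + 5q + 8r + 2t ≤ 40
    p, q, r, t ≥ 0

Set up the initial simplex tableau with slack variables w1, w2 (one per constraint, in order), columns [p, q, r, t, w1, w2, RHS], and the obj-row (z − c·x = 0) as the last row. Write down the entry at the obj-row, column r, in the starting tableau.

The obj-row carries the negated objective coefficients: the r entry is -5.

-5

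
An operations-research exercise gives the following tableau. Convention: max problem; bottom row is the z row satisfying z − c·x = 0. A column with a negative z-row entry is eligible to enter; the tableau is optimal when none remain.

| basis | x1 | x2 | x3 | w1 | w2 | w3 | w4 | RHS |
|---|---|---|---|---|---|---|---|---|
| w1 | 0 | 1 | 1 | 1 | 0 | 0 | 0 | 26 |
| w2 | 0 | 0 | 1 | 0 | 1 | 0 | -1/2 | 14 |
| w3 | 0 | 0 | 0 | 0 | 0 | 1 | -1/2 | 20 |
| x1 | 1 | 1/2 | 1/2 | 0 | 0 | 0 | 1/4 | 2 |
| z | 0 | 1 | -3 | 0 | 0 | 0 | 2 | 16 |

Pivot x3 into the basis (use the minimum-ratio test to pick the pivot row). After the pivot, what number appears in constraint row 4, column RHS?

Ratio test on column x3 — row 1: 26/1 = 26; row 2: 14/1 = 14; row 3: entry 0 ≤ 0; row 4: 2/(1/2) = 4. Minimum is 4 at row 4 (x1 leaves); pivot element 1/2.
Divide row 4 by 1/2; eliminate column x3 from the other rows.
In the new row 4, the RHS entry is the old entry divided by the pivot: 2/(1/2) = 4.

4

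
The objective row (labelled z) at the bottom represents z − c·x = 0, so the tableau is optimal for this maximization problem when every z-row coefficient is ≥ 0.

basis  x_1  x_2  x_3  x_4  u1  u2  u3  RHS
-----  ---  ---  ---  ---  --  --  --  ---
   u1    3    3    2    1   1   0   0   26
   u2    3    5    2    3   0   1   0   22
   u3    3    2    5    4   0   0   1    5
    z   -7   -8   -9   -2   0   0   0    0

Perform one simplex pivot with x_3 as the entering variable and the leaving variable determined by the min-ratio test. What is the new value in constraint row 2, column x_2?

Ratio test on column x_3 — row 1: 26/2 = 13; row 2: 22/2 = 11; row 3: 5/5 = 1. Minimum is 1 at row 3 (u3 leaves); pivot element 5.
Divide row 3 by 5; eliminate column x_3 from the other rows.
Row 2 update in column x_2: 5 − 2·(2/5) = 21/5.

21/5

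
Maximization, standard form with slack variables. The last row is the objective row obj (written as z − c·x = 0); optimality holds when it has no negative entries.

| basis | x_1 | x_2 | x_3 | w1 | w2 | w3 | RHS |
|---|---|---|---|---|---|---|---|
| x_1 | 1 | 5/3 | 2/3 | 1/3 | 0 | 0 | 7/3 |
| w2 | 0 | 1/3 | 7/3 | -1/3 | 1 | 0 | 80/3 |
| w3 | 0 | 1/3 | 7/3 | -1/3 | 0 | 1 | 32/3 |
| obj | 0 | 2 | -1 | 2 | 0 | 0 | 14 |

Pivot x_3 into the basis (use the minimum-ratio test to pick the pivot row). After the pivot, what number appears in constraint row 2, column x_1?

-7/2

Ratio test on column x_3 — row 1: (7/3)/(2/3) = 7/2; row 2: (80/3)/(7/3) = 80/7; row 3: (32/3)/(7/3) = 32/7. Minimum is 7/2 at row 1 (x_1 leaves); pivot element 2/3.
Divide row 1 by 2/3; eliminate column x_3 from the other rows.
Row 2 update in column x_1: 0 − (7/3)·(3/2) = -7/2.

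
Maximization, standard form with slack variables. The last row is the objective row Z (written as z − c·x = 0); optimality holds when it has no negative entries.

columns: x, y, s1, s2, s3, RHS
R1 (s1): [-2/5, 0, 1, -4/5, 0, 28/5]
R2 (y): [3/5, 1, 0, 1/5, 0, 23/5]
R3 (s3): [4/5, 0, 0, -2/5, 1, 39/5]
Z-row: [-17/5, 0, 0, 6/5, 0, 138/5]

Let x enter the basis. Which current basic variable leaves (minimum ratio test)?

Column x entries and ratios — s1: -2/5 ≤ 0, skip; y: (23/5)/(3/5) = 23/3; s3: (39/5)/(4/5) = 39/4.
Smallest ratio is 23/3 in the row of y, so y leaves.

y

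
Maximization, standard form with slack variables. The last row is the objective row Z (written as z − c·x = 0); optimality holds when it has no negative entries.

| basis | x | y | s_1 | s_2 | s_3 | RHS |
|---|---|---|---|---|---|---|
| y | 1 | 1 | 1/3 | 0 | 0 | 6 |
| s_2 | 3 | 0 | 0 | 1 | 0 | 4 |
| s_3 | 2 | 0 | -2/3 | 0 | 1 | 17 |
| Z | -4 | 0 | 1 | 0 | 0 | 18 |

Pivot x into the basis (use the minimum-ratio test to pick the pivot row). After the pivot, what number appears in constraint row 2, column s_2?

1/3

Ratio test on column x — row 1: 6/1 = 6; row 2: 4/3 = 4/3; row 3: 17/2 = 17/2. Minimum is 4/3 at row 2 (s_2 leaves); pivot element 3.
Divide row 2 by 3; eliminate column x from the other rows.
In the new row 2, the s_2 entry is the old entry divided by the pivot: 1/3 = 1/3.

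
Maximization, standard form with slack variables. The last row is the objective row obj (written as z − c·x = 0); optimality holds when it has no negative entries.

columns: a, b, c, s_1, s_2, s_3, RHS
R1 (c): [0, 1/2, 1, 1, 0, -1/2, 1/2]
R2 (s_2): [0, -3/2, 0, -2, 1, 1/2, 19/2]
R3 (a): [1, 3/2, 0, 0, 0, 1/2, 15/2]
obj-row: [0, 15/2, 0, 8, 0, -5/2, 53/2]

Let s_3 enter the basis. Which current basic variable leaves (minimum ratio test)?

a

Column s_3 entries and ratios — c: -1/2 ≤ 0, skip; s_2: (19/2)/(1/2) = 19; a: (15/2)/(1/2) = 15.
Smallest ratio is 15 in the row of a, so a leaves.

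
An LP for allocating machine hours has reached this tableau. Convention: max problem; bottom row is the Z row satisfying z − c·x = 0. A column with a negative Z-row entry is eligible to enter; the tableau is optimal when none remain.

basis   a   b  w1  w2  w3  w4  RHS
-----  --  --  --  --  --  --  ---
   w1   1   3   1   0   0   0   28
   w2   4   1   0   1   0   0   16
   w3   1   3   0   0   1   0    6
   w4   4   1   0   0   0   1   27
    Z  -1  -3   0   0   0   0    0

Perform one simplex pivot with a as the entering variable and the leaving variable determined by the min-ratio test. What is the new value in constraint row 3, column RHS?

2

Ratio test on column a — row 1: 28/1 = 28; row 2: 16/4 = 4; row 3: 6/1 = 6; row 4: 27/4 = 27/4. Minimum is 4 at row 2 (w2 leaves); pivot element 4.
Divide row 2 by 4; eliminate column a from the other rows.
Row 3 update in column RHS: 6 − 1·4 = 2.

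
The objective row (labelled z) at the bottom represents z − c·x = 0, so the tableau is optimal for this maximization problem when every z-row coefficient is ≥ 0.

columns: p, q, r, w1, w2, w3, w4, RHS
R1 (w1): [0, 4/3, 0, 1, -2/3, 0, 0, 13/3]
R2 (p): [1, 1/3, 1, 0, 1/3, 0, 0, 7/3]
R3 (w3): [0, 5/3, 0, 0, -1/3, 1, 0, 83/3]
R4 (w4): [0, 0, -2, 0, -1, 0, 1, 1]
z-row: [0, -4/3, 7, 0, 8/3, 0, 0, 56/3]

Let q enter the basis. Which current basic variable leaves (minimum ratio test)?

Column q entries and ratios — w1: (13/3)/(4/3) = 13/4; p: (7/3)/(1/3) = 7; w3: (83/3)/(5/3) = 83/5; w4: 0 ≤ 0, skip.
Smallest ratio is 13/4 in the row of w1, so w1 leaves.

w1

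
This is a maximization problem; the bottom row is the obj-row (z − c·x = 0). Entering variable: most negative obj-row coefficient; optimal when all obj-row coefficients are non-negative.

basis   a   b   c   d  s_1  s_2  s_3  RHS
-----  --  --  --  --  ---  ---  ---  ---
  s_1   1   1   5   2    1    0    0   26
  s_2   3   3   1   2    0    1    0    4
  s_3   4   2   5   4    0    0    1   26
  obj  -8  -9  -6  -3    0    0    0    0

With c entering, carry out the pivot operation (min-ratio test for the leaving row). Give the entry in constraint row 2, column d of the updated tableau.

2

Ratio test on column c — row 1: 26/5 = 26/5; row 2: 4/1 = 4; row 3: 26/5 = 26/5. Minimum is 4 at row 2 (s_2 leaves); pivot element 1.
Divide row 2 by 1; eliminate column c from the other rows.
In the new row 2, the d entry is the old entry divided by the pivot: 2/1 = 2.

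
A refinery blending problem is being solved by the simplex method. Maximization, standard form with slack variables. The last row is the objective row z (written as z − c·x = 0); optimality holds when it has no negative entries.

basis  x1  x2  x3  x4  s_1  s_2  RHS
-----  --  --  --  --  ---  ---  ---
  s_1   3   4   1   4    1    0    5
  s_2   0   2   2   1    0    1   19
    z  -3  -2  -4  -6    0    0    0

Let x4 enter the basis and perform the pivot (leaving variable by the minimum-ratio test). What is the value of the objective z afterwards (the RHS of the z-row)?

Ratio test on column x4 — row 1: 5/4 = 5/4; row 2: 19/1 = 19. Minimum is 5/4 at row 1 (s_1 leaves); pivot element 4.
Pivot on row 1; the z-row RHS becomes 0 − (-6)·(5/4) = 15/2.

15/2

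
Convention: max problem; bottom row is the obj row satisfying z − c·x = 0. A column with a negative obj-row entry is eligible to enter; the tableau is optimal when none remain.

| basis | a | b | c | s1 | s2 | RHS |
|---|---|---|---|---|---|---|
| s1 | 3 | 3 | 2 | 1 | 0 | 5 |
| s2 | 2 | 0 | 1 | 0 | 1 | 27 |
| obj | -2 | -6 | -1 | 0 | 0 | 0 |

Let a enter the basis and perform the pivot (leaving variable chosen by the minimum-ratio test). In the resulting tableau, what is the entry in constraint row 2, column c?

-1/3

Ratio test on column a — row 1: 5/3 = 5/3; row 2: 27/2 = 27/2. Minimum is 5/3 at row 1 (s1 leaves); pivot element 3.
Divide row 1 by 3; eliminate column a from the other rows.
Row 2 update in column c: 1 − 2·(2/3) = -1/3.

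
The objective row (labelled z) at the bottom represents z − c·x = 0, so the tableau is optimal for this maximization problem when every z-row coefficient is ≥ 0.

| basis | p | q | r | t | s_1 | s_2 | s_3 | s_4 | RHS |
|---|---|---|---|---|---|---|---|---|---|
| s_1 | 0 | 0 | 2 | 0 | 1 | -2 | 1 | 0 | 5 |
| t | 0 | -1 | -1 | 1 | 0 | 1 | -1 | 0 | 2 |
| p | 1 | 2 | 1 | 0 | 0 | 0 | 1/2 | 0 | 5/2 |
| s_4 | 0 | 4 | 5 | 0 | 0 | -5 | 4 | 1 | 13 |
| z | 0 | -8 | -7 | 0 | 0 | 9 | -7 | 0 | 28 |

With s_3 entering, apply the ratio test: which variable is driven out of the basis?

Column s_3 entries and ratios — s_1: 5/1 = 5; t: -1 ≤ 0, skip; p: (5/2)/(1/2) = 5; s_4: 13/4 = 13/4.
Smallest ratio is 13/4 in the row of s_4, so s_4 leaves.

s_4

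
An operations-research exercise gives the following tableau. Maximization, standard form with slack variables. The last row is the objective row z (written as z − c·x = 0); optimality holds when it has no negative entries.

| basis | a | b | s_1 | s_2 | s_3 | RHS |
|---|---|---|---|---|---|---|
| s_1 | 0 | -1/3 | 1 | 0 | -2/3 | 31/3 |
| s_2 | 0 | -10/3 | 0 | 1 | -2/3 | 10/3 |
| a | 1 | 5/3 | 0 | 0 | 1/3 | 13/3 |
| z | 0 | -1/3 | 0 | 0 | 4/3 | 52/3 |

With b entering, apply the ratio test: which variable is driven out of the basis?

a

Column b entries and ratios — s_1: -1/3 ≤ 0, skip; s_2: -10/3 ≤ 0, skip; a: (13/3)/(5/3) = 13/5.
Smallest ratio is 13/5 in the row of a, so a leaves.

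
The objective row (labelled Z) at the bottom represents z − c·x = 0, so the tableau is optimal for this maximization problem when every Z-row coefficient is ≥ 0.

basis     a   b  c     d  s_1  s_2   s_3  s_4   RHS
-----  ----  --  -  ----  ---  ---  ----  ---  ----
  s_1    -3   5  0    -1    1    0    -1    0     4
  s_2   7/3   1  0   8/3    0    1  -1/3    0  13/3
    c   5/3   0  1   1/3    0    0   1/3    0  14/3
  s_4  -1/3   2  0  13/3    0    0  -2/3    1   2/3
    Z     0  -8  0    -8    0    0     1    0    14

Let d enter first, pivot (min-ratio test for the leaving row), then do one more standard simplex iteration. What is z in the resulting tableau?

50/3

Ratio test on column d — row 1: entry -1 ≤ 0; row 2: (13/3)/(8/3) = 13/8; row 3: (14/3)/(1/3) = 14; row 4: (2/3)/(13/3) = 2/13. Minimum is 2/13 at row 4 (s_4 leaves); pivot element 13/3.
Pivot on row 4; the Z-row RHS becomes 14 − (-8)·(2/13) = 198/13.
Next entering variable (most negative Z-row entry -56/13): b.
Ratio test on column b — row 1: (54/13)/(71/13) = 54/71; row 2: entry -3/13 ≤ 0; row 3: entry -2/13 ≤ 0; row 4: (2/13)/(6/13) = 1/3. Minimum is 1/3 at row 4 (d leaves); pivot element 6/13.
After the second pivot the Z-row RHS is 198/13 − (-56/13)·(1/3) = 50/3.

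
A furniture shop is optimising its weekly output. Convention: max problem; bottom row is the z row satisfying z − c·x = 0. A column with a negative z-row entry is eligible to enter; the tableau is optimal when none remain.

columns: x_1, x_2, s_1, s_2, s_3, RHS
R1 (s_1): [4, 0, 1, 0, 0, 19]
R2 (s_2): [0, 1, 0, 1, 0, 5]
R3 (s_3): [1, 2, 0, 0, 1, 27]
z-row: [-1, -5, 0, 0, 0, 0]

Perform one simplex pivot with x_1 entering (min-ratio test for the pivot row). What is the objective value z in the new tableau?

19/4

Ratio test on column x_1 — row 1: 19/4 = 19/4; row 2: entry 0 ≤ 0; row 3: 27/1 = 27. Minimum is 19/4 at row 1 (s_1 leaves); pivot element 4.
Pivot on row 1; the z-row RHS becomes 0 − (-1)·(19/4) = 19/4.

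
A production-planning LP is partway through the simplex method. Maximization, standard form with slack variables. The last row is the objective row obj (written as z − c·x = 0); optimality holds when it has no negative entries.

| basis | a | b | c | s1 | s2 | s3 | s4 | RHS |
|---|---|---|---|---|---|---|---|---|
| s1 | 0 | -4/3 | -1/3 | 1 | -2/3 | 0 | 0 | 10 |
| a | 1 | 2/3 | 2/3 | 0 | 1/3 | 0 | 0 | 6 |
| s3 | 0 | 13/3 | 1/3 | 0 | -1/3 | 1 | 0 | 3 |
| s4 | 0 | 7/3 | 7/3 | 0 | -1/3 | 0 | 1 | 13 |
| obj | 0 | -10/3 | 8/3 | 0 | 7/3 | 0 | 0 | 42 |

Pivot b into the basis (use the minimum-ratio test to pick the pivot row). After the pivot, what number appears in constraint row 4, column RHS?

148/13

Ratio test on column b — row 1: entry -4/3 ≤ 0; row 2: 6/(2/3) = 9; row 3: 3/(13/3) = 9/13; row 4: 13/(7/3) = 39/7. Minimum is 9/13 at row 3 (s3 leaves); pivot element 13/3.
Divide row 3 by 13/3; eliminate column b from the other rows.
Row 4 update in column RHS: 13 − (7/3)·(9/13) = 148/13.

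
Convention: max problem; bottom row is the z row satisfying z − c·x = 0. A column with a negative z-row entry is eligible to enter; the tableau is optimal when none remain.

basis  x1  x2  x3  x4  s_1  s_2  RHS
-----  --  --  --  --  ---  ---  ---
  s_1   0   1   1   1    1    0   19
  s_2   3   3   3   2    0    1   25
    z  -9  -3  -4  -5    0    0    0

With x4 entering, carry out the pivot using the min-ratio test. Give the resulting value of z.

Ratio test on column x4 — row 1: 19/1 = 19; row 2: 25/2 = 25/2. Minimum is 25/2 at row 2 (s_2 leaves); pivot element 2.
Pivot on row 2; the z-row RHS becomes 0 − (-5)·(25/2) = 125/2.

125/2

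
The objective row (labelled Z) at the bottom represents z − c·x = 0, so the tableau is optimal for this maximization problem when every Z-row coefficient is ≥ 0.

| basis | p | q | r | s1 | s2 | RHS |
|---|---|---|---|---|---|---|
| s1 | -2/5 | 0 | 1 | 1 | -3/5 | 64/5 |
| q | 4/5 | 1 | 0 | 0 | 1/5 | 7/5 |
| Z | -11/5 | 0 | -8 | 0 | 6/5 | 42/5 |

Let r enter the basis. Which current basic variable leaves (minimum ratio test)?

Column r entries and ratios — s1: (64/5)/1 = 64/5; q: 0 ≤ 0, skip.
Smallest ratio is 64/5 in the row of s1, so s1 leaves.

s1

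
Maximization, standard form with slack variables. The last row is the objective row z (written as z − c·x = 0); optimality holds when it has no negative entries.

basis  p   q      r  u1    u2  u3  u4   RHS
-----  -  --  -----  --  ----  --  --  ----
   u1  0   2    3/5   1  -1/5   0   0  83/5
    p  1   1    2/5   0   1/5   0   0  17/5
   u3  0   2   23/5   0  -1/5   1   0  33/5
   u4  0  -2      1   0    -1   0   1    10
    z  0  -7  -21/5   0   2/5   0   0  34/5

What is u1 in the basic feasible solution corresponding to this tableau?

u1 is basic (row 1); its value is the RHS of that row, 83/5.

83/5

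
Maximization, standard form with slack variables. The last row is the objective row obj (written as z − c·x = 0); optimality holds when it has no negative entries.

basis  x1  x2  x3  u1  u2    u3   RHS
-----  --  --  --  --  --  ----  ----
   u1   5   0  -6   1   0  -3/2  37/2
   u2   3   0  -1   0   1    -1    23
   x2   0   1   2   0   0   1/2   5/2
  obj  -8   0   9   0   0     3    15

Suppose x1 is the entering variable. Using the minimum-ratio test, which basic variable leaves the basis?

u1

Column x1 entries and ratios — u1: (37/2)/5 = 37/10; u2: 23/3 = 23/3; x2: 0 ≤ 0, skip.
Smallest ratio is 37/10 in the row of u1, so u1 leaves.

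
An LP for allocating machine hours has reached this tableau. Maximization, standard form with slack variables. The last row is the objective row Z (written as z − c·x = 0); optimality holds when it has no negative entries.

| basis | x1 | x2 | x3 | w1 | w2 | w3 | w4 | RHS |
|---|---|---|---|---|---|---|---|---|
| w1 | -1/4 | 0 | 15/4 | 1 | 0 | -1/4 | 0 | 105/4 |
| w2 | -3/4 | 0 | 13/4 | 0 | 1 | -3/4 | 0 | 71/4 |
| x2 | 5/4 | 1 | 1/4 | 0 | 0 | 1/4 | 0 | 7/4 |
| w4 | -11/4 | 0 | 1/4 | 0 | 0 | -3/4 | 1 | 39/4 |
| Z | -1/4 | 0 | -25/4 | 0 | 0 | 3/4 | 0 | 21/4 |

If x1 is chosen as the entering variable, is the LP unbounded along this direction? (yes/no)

no

Column x1 has positive entries in row(s) 3, so the ratio test bounds it — not unbounded.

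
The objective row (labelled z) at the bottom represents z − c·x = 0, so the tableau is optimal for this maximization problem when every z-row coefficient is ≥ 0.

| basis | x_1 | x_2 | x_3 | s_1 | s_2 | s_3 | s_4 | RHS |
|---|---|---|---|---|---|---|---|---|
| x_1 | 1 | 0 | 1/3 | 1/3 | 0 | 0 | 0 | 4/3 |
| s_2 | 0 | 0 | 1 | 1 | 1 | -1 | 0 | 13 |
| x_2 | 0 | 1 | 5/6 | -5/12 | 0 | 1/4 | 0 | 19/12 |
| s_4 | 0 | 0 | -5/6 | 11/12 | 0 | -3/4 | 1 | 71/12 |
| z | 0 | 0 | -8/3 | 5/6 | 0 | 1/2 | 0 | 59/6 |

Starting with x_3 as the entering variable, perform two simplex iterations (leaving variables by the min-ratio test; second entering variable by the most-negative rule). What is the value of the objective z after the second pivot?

Ratio test on column x_3 — row 1: (4/3)/(1/3) = 4; row 2: 13/1 = 13; row 3: (19/12)/(5/6) = 19/10; row 4: entry -5/6 ≤ 0. Minimum is 19/10 at row 3 (x_2 leaves); pivot element 5/6.
Pivot on row 3; the z-row RHS becomes 59/6 − (-8/3)·(19/10) = 149/10.
Next entering variable (most negative z-row entry -1/2): s_1.
Ratio test on column s_1 — row 1: (7/10)/(1/2) = 7/5; row 2: (111/10)/(3/2) = 37/5; row 3: entry -1/2 ≤ 0; row 4: (15/2)/(1/2) = 15. Minimum is 7/5 at row 1 (x_1 leaves); pivot element 1/2.
After the second pivot the z-row RHS is 149/10 − (-1/2)·(7/5) = 78/5.

78/5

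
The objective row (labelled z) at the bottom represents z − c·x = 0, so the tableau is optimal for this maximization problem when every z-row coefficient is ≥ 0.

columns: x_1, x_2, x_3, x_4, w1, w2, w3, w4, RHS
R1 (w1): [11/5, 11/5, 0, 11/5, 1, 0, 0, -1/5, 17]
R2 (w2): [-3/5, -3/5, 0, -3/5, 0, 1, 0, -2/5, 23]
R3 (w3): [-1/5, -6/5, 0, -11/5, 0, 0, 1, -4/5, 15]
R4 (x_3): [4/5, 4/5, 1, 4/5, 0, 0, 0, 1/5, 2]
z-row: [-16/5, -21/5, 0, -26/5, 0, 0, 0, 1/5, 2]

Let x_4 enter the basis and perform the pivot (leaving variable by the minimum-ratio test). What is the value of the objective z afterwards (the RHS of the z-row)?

15

Ratio test on column x_4 — row 1: 17/(11/5) = 85/11; row 2: entry -3/5 ≤ 0; row 3: entry -11/5 ≤ 0; row 4: 2/(4/5) = 5/2. Minimum is 5/2 at row 4 (x_3 leaves); pivot element 4/5.
Pivot on row 4; the z-row RHS becomes 2 − (-26/5)·(5/2) = 15.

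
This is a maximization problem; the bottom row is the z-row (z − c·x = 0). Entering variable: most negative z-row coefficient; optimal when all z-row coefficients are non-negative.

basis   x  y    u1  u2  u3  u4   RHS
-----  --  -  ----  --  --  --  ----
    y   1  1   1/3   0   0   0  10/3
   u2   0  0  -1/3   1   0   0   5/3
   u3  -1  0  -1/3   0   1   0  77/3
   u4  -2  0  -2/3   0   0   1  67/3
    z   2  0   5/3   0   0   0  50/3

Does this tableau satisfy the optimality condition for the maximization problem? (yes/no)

Every z-row coefficient is ≥ 0, so the tableau is optimal.

yes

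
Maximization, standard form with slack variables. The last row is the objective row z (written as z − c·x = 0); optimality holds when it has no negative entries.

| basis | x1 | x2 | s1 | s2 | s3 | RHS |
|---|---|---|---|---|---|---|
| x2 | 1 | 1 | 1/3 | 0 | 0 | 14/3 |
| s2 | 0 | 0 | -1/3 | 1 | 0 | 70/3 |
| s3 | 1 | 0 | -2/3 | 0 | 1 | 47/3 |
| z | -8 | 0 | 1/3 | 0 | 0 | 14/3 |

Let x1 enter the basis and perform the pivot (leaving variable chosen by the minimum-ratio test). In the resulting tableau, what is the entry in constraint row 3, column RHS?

11

Ratio test on column x1 — row 1: (14/3)/1 = 14/3; row 2: entry 0 ≤ 0; row 3: (47/3)/1 = 47/3. Minimum is 14/3 at row 1 (x2 leaves); pivot element 1.
Divide row 1 by 1; eliminate column x1 from the other rows.
Row 3 update in column RHS: 47/3 − 1·(14/3) = 11.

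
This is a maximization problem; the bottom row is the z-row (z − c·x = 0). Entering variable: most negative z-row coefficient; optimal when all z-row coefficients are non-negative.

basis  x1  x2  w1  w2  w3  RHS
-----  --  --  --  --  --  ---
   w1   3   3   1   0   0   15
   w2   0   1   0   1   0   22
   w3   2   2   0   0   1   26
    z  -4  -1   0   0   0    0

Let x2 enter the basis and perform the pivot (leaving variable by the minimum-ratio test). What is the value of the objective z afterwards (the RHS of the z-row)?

Ratio test on column x2 — row 1: 15/3 = 5; row 2: 22/1 = 22; row 3: 26/2 = 13. Minimum is 5 at row 1 (w1 leaves); pivot element 3.
Pivot on row 1; the z-row RHS becomes 0 − (-1)·5 = 5.

5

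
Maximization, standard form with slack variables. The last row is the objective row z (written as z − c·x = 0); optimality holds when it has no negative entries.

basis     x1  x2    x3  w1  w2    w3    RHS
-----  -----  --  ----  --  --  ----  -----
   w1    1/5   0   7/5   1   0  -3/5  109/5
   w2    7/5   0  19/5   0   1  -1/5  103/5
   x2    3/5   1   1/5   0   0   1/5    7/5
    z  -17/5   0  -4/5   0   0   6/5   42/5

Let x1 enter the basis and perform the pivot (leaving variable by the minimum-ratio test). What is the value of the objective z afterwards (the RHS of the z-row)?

Ratio test on column x1 — row 1: (109/5)/(1/5) = 109; row 2: (103/5)/(7/5) = 103/7; row 3: (7/5)/(3/5) = 7/3. Minimum is 7/3 at row 3 (x2 leaves); pivot element 3/5.
Pivot on row 3; the z-row RHS becomes 42/5 − (-17/5)·(7/3) = 49/3.

49/3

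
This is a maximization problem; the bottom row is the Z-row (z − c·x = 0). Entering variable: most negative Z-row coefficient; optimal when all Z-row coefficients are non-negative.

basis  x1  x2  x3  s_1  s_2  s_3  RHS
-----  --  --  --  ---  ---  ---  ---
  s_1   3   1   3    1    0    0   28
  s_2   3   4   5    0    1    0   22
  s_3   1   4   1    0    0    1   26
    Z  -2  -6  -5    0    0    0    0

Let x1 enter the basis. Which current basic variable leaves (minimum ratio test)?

Column x1 entries and ratios — s_1: 28/3 = 28/3; s_2: 22/3 = 22/3; s_3: 26/1 = 26.
Smallest ratio is 22/3 in the row of s_2, so s_2 leaves.

s_2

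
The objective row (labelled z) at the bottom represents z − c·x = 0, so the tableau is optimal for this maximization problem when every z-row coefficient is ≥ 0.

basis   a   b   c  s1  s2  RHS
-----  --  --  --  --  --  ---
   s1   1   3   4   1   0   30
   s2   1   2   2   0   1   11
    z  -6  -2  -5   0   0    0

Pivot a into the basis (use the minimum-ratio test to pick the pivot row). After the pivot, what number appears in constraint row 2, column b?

2

Ratio test on column a — row 1: 30/1 = 30; row 2: 11/1 = 11. Minimum is 11 at row 2 (s2 leaves); pivot element 1.
Divide row 2 by 1; eliminate column a from the other rows.
In the new row 2, the b entry is the old entry divided by the pivot: 2/1 = 2.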